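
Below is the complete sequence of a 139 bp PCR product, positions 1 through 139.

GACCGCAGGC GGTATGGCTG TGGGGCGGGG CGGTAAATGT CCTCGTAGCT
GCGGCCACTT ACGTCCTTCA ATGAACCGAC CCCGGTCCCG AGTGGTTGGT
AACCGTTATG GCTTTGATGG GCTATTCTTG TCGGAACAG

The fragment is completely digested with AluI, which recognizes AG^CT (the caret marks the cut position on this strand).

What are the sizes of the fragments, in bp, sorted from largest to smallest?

91, 48 bp

The AluI site (AGCT) starts at position 47.
AluI cuts after base 2 of each site, so after position 48.
Linear molecule, 1 cut → 2 fragments:
  1–48 → 48 bp
  49–139 → 91 bp
Sorted largest to smallest: 91, 48 bp.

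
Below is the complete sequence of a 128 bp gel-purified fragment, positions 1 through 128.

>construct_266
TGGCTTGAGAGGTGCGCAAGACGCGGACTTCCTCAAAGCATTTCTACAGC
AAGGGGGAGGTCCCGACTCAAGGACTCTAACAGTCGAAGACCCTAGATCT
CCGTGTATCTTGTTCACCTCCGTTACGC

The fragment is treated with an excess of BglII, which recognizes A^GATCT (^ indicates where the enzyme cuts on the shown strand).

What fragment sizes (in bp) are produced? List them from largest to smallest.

95, 33 bp

The BglII site (AGATCT) starts at position 95.
BglII cuts after the first base of each site, so after position 95.
Linear molecule, 1 cut → 2 fragments:
  1–95 → 95 bp
  96–128 → 33 bp
Sorted largest to smallest: 95, 33 bp.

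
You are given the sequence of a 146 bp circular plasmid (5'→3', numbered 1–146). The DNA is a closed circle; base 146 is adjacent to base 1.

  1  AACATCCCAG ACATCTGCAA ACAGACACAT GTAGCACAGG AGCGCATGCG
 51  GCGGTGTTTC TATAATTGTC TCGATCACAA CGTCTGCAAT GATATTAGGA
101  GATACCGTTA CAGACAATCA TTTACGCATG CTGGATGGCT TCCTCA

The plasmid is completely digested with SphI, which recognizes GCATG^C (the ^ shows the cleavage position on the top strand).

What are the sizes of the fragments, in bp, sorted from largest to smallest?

SphI sites (GCATGC) start at positions 44, 126.
SphI cuts after base 5 of each site (before the last base), so after positions 48, 130.
Circular molecule, 2 cuts → 2 fragments:
  49–130 → 82 bp
  131–146 then 1–48 → 16 + 48 = 64 bp
Sorted largest to smallest: 82, 64 bp.

82, 64 bp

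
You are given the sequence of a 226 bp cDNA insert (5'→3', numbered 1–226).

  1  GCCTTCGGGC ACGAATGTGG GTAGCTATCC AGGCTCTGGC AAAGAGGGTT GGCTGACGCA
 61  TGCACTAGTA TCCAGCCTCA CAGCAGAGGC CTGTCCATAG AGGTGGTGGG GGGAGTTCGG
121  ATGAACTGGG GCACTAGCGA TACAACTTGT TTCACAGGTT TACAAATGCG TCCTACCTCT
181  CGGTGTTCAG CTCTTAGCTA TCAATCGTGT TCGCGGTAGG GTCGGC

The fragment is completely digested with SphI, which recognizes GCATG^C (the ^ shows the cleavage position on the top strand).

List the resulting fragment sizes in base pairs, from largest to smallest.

The SphI site (GCATGC) starts at position 58.
SphI cuts after base 5 of each site (before the last base), so after position 62.
Linear molecule, 1 cut → 2 fragments:
  1–62 → 62 bp
  63–226 → 164 bp
Sorted largest to smallest: 164, 62 bp.

164, 62 bp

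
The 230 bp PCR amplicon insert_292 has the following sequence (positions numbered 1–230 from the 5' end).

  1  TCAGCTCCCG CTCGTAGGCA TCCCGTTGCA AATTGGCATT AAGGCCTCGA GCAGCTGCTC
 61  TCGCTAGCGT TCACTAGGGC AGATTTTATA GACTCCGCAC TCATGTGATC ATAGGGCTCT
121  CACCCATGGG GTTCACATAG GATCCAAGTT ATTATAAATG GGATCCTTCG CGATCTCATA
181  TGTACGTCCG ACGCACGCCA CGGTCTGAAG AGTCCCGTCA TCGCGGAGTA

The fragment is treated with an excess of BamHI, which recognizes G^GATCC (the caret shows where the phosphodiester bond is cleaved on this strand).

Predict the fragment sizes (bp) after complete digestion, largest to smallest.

140, 69, 21 bp

BamHI sites (GGATCC) start at positions 140, 161.
BamHI cuts after the first base of each site, so after positions 140, 161.
Linear molecule, 2 cuts → 3 fragments:
  1–140 → 140 bp
  141–161 → 21 bp
  162–230 → 69 bp
Sorted largest to smallest: 140, 69, 21 bp.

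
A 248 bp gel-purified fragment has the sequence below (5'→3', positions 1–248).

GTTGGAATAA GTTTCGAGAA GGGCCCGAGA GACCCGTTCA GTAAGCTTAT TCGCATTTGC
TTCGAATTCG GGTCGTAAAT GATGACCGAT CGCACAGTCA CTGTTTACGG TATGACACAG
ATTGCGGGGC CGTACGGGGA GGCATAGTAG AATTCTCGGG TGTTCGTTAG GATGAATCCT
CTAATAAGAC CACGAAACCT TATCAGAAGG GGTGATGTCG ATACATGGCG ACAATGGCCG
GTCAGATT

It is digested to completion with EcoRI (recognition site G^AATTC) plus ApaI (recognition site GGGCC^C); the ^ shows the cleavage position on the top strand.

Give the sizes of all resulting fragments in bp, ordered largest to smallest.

EcoRI sites (GAATTC) start at positions 64, 150.
EcoRI cuts after the first base of each site, so after positions 64, 150.
The ApaI site (GGGCCC) starts at position 21.
ApaI cuts after base 5 of each site (before the last base), so after position 25.
Combined cut positions: 25, 64, 150.
Linear molecule, 3 cuts → 4 fragments:
  1–25 → 25 bp
  26–64 → 39 bp
  65–150 → 86 bp
  151–248 → 98 bp
Sorted largest to smallest: 98, 86, 39, 25 bp.

98, 86, 39, 25 bp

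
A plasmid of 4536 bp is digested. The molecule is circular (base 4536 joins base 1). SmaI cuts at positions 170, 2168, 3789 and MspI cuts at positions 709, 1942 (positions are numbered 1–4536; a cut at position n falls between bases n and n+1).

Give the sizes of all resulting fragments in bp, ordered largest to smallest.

1621, 1233, 917, 539, 226 bp

Combined cut positions (sorted): 170, 709, 1942, 2168, 3789.
Circular molecule, 5 cuts → 5 fragments:
  709 − 170 = 539 bp
  1942 − 709 = 1233 bp
  2168 − 1942 = 226 bp
  3789 − 2168 = 1621 bp
  wrap: 4536 − 3789 + 170 = 917 bp
Sorted largest to smallest: 1621, 1233, 917, 539, 226 bp.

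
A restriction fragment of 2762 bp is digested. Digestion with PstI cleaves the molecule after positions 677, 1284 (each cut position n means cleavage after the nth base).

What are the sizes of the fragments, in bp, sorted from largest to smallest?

1478, 677, 607 bp

Linear molecule, 2 cuts → 3 fragments:
  677 − 0 = 677 bp
  1284 − 677 = 607 bp
  2762 − 1284 = 1478 bp
Sorted largest to smallest: 1478, 677, 607 bp.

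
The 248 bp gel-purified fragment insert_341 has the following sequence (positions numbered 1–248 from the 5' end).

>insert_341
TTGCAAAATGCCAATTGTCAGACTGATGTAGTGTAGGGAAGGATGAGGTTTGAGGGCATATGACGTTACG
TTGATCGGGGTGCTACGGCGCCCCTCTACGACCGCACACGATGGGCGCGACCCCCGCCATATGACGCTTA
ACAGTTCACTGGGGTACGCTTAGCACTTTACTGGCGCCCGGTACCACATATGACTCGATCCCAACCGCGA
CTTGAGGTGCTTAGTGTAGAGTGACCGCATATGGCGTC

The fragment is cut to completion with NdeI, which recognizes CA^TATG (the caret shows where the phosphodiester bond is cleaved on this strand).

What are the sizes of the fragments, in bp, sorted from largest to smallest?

71, 59, 58, 51, 9 bp

NdeI sites (CATATG) start at positions 57, 128, 187, 238.
NdeI cuts after base 2 of each site, so after positions 58, 129, 188, 239.
Linear molecule, 4 cuts → 5 fragments:
  1–58 → 58 bp
  59–129 → 71 bp
  130–188 → 59 bp
  189–239 → 51 bp
  240–248 → 9 bp
Sorted largest to smallest: 71, 59, 58, 51, 9 bp.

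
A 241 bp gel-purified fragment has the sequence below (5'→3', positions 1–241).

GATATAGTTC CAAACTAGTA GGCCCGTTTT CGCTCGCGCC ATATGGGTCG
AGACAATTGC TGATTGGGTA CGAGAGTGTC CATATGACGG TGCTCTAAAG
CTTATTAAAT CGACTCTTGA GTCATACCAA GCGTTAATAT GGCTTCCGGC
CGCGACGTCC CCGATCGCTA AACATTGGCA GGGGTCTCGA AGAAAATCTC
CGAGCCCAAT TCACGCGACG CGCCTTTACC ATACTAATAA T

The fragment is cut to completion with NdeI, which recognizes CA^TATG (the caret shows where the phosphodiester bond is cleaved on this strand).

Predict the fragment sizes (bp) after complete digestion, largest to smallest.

159, 41, 41 bp

NdeI sites (CATATG) start at positions 40, 81.
NdeI cuts after base 2 of each site, so after positions 41, 82.
Linear molecule, 2 cuts → 3 fragments:
  1–41 → 41 bp
  42–82 → 41 bp
  83–241 → 159 bp
Sorted largest to smallest: 159, 41, 41 bp.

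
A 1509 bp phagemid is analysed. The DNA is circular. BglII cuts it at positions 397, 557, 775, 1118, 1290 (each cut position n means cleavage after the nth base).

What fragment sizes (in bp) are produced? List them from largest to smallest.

Circular molecule, 5 cuts → 5 fragments:
  557 − 397 = 160 bp
  775 − 557 = 218 bp
  1118 − 775 = 343 bp
  1290 − 1118 = 172 bp
  wrap: 1509 − 1290 + 397 = 616 bp
Sorted largest to smallest: 616, 343, 218, 172, 160 bp.

616, 343, 218, 172, 160 bp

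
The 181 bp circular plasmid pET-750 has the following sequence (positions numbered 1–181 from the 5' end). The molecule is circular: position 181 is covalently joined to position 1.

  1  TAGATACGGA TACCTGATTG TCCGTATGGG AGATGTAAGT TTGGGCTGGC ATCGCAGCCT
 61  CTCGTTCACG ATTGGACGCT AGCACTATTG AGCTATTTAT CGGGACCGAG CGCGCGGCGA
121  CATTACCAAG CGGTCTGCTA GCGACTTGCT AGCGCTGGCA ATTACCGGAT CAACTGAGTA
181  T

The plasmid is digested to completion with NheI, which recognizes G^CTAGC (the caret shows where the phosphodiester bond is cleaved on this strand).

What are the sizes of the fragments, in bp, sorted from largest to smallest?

NheI sites (GCTAGC) start at positions 78, 137, 148.
NheI cuts after the first base of each site, so after positions 78, 137, 148.
Circular molecule, 3 cuts → 3 fragments:
  79–137 → 59 bp
  138–148 → 11 bp
  149–181 then 1–78 → 33 + 78 = 111 bp
Sorted largest to smallest: 111, 59, 11 bp.

111, 59, 11 bp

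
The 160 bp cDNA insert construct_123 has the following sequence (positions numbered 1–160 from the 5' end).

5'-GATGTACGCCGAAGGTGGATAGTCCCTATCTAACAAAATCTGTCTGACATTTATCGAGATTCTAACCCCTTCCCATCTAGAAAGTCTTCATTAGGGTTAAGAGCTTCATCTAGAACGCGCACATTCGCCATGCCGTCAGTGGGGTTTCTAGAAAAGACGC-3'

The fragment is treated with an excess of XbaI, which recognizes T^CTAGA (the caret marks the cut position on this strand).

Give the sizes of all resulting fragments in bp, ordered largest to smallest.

76, 38, 33, 13 bp

XbaI sites (TCTAGA) start at positions 76, 109, 147.
XbaI cuts after the first base of each site, so after positions 76, 109, 147.
Linear molecule, 3 cuts → 4 fragments:
  1–76 → 76 bp
  77–109 → 33 bp
  110–147 → 38 bp
  148–160 → 13 bp
Sorted largest to smallest: 76, 38, 33, 13 bp.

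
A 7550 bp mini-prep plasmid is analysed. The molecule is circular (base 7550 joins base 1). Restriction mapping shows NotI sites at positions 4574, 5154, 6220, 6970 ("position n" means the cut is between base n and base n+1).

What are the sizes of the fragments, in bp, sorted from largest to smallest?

Circular molecule, 4 cuts → 4 fragments:
  5154 − 4574 = 580 bp
  6220 − 5154 = 1066 bp
  6970 − 6220 = 750 bp
  wrap: 7550 − 6970 + 4574 = 5154 bp
Sorted largest to smallest: 5154, 1066, 750, 580 bp.

5154, 1066, 750, 580 bp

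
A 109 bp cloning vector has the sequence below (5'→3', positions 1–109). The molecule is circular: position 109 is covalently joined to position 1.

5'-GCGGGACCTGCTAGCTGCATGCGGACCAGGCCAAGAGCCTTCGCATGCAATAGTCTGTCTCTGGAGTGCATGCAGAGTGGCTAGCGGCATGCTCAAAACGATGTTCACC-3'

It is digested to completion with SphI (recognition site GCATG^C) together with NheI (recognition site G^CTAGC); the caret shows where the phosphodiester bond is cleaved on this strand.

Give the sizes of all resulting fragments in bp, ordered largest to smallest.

SphI sites (GCATGC) start at positions 17, 43, 68, 87.
SphI cuts after base 5 of each site (before the last base), so after positions 21, 47, 72, 91.
NheI sites (GCTAGC) start at positions 10, 80.
NheI cuts after the first base of each site, so after positions 10, 80.
Combined cut positions: 10, 21, 47, 72, 80, 91.
Circular molecule, 6 cuts → 6 fragments:
  11–21 → 11 bp
  22–47 → 26 bp
  48–72 → 25 bp
  73–80 → 8 bp
  81–91 → 11 bp
  92–109 then 1–10 → 18 + 10 = 28 bp
Sorted largest to smallest: 28, 26, 25, 11, 11, 8 bp.

28, 26, 25, 11, 11, 8 bp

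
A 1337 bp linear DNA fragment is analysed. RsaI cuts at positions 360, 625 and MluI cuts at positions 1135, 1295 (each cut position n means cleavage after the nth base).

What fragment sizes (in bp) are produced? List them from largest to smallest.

510, 360, 265, 160, 42 bp

Combined cut positions (sorted): 360, 625, 1135, 1295.
Linear molecule, 4 cuts → 5 fragments:
  360 − 0 = 360 bp
  625 − 360 = 265 bp
  1135 − 625 = 510 bp
  1295 − 1135 = 160 bp
  1337 − 1295 = 42 bp
Sorted largest to smallest: 510, 360, 265, 160, 42 bp.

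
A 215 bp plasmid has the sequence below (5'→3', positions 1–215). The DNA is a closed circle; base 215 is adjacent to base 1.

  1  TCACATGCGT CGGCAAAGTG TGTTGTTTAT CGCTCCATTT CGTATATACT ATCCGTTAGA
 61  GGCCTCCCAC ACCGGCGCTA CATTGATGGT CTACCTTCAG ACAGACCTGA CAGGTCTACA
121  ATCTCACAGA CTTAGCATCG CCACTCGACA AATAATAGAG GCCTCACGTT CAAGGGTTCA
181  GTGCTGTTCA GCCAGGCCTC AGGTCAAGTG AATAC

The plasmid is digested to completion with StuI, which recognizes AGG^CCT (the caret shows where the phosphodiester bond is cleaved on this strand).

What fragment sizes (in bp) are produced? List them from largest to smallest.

StuI sites (AGGCCT) start at positions 60, 159, 194.
StuI cuts after base 3 of each site, so after positions 62, 161, 196.
Circular molecule, 3 cuts → 3 fragments:
  63–161 → 99 bp
  162–196 → 35 bp
  197–215 then 1–62 → 19 + 62 = 81 bp
Sorted largest to smallest: 99, 81, 35 bp.

99, 81, 35 bp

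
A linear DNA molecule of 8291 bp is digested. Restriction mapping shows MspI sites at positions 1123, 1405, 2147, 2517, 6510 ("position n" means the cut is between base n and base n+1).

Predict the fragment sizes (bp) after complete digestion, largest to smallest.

Linear molecule, 5 cuts → 6 fragments:
  1123 − 0 = 1123 bp
  1405 − 1123 = 282 bp
  2147 − 1405 = 742 bp
  2517 − 2147 = 370 bp
  6510 − 2517 = 3993 bp
  8291 − 6510 = 1781 bp
Sorted largest to smallest: 3993, 1781, 1123, 742, 370, 282 bp.

3993, 1781, 1123, 742, 370, 282 bp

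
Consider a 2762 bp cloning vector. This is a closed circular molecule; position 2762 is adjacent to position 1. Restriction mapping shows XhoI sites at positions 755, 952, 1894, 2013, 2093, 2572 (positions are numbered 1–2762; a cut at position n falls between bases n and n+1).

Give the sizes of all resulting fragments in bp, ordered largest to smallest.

945, 942, 479, 197, 119, 80 bp

Circular molecule, 6 cuts → 6 fragments:
  952 − 755 = 197 bp
  1894 − 952 = 942 bp
  2013 − 1894 = 119 bp
  2093 − 2013 = 80 bp
  2572 − 2093 = 479 bp
  wrap: 2762 − 2572 + 755 = 945 bp
Sorted largest to smallest: 945, 942, 479, 197, 119, 80 bp.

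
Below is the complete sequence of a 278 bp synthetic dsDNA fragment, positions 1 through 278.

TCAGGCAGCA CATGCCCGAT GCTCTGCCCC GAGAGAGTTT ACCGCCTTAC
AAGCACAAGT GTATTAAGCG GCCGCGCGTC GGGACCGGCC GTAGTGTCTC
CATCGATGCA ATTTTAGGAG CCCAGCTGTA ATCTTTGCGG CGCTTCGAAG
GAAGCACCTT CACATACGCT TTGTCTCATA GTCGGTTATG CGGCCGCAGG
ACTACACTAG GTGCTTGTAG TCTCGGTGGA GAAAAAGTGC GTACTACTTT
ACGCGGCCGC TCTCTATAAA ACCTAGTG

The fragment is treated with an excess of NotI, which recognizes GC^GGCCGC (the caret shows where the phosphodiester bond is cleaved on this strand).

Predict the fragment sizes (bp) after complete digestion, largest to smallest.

NotI sites (GCGGCCGC) start at positions 68, 190, 253.
NotI cuts after base 2 of each site, so after positions 69, 191, 254.
Linear molecule, 3 cuts → 4 fragments:
  1–69 → 69 bp
  70–191 → 122 bp
  192–254 → 63 bp
  255–278 → 24 bp
Sorted largest to smallest: 122, 69, 63, 24 bp.

122, 69, 63, 24 bp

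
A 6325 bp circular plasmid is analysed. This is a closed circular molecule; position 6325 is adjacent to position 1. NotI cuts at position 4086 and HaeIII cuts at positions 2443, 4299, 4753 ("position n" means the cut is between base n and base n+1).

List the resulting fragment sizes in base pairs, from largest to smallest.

Combined cut positions (sorted): 2443, 4086, 4299, 4753.
Circular molecule, 4 cuts → 4 fragments:
  4086 − 2443 = 1643 bp
  4299 − 4086 = 213 bp
  4753 − 4299 = 454 bp
  wrap: 6325 − 4753 + 2443 = 4015 bp
Sorted largest to smallest: 4015, 1643, 454, 213 bp.

4015, 1643, 454, 213 bp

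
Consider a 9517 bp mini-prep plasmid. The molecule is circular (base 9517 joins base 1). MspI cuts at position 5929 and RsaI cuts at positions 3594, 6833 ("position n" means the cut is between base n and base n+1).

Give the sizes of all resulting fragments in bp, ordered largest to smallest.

6278, 2335, 904 bp

Combined cut positions (sorted): 3594, 5929, 6833.
Circular molecule, 3 cuts → 3 fragments:
  5929 − 3594 = 2335 bp
  6833 − 5929 = 904 bp
  wrap: 9517 − 6833 + 3594 = 6278 bp
Sorted largest to smallest: 6278, 2335, 904 bp.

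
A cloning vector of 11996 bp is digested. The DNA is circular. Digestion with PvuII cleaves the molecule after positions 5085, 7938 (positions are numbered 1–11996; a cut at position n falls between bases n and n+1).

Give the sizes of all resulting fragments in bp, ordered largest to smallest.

9143, 2853 bp

Circular molecule, 2 cuts → 2 fragments:
  7938 − 5085 = 2853 bp
  wrap: 11996 − 7938 + 5085 = 9143 bp
Sorted largest to smallest: 9143, 2853 bp.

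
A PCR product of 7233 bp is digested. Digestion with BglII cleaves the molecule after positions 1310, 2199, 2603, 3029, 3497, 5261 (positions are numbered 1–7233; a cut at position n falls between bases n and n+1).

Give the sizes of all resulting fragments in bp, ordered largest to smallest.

1972, 1764, 1310, 889, 468, 426, 404 bp

Linear molecule, 6 cuts → 7 fragments:
  1310 − 0 = 1310 bp
  2199 − 1310 = 889 bp
  2603 − 2199 = 404 bp
  3029 − 2603 = 426 bp
  3497 − 3029 = 468 bp
  5261 − 3497 = 1764 bp
  7233 − 5261 = 1972 bp
Sorted largest to smallest: 1972, 1764, 1310, 889, 468, 426, 404 bp.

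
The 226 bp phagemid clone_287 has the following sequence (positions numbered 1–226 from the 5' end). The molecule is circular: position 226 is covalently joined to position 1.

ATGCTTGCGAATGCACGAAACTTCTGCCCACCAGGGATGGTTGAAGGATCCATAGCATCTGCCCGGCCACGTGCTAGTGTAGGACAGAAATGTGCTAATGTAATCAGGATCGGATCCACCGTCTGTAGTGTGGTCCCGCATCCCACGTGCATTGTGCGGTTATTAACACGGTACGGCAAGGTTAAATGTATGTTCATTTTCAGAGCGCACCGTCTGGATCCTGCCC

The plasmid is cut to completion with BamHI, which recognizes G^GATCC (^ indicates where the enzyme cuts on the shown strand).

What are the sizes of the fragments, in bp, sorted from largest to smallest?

BamHI sites (GGATCC) start at positions 46, 112, 216.
BamHI cuts after the first base of each site, so after positions 46, 112, 216.
Circular molecule, 3 cuts → 3 fragments:
  47–112 → 66 bp
  113–216 → 104 bp
  217–226 then 1–46 → 10 + 46 = 56 bp
Sorted largest to smallest: 104, 66, 56 bp.

104, 66, 56 bp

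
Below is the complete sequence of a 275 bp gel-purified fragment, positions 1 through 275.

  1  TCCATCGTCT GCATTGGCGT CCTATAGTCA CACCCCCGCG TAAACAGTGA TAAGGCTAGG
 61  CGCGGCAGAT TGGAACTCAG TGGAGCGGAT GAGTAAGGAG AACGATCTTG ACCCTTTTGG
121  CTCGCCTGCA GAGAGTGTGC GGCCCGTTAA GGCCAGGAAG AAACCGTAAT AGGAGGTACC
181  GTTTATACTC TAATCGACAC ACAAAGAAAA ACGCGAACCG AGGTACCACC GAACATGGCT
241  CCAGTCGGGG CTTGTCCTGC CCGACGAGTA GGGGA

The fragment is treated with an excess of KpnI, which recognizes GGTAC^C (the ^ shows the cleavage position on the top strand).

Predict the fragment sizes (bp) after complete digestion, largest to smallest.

179, 49, 47 bp

KpnI sites (GGTACC) start at positions 175, 222.
KpnI cuts after base 5 of each site (before the last base), so after positions 179, 226.
Linear molecule, 2 cuts → 3 fragments:
  1–179 → 179 bp
  180–226 → 47 bp
  227–275 → 49 bp
Sorted largest to smallest: 179, 49, 47 bp.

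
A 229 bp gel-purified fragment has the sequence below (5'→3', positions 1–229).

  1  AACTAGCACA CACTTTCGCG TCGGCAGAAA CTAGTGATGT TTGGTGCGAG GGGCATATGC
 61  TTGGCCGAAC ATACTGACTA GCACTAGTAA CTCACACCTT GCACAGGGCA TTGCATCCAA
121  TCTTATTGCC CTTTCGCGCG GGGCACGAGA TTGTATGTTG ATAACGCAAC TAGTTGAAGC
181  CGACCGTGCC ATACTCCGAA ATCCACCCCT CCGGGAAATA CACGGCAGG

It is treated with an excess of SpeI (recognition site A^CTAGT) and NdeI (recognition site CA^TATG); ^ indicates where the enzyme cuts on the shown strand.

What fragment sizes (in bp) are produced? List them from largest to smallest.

SpeI sites (ACTAGT) start at positions 30, 83, 169.
SpeI cuts after the first base of each site, so after positions 30, 83, 169.
The NdeI site (CATATG) starts at position 54.
NdeI cuts after base 2 of each site, so after position 55.
Combined cut positions: 30, 55, 83, 169.
Linear molecule, 4 cuts → 5 fragments:
  1–30 → 30 bp
  31–55 → 25 bp
  56–83 → 28 bp
  84–169 → 86 bp
  170–229 → 60 bp
Sorted largest to smallest: 86, 60, 30, 28, 25 bp.

86, 60, 30, 28, 25 bp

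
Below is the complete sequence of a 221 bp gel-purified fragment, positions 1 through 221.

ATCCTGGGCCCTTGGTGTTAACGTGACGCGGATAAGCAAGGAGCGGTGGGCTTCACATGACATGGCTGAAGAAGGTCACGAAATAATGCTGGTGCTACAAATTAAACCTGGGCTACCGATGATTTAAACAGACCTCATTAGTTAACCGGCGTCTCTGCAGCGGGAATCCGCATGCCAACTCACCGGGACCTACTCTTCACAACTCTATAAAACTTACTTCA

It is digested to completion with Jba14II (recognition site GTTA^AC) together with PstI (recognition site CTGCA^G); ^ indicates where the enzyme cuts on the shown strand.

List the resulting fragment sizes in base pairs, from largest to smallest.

124, 62, 20, 15 bp

Jba14II sites (GTTAAC) start at positions 17, 141.
Jba14II cuts after base 4 of each site, so after positions 20, 144.
The PstI site (CTGCAG) starts at position 155.
PstI cuts after base 5 of each site (before the last base), so after position 159.
Combined cut positions: 20, 144, 159.
Linear molecule, 3 cuts → 4 fragments:
  1–20 → 20 bp
  21–144 → 124 bp
  145–159 → 15 bp
  160–221 → 62 bp
Sorted largest to smallest: 124, 62, 20, 15 bp.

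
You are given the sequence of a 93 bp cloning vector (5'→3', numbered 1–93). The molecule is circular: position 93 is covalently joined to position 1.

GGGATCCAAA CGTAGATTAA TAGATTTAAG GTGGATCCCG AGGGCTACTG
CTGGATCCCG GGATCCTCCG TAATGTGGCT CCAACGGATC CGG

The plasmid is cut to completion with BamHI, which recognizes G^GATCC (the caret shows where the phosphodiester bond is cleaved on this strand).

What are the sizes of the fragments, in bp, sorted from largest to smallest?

BamHI sites (GGATCC) start at positions 2, 33, 53, 61, 86.
BamHI cuts after the first base of each site, so after positions 2, 33, 53, 61, 86.
Circular molecule, 5 cuts → 5 fragments:
  3–33 → 31 bp
  34–53 → 20 bp
  54–61 → 8 bp
  62–86 → 25 bp
  87–93 then 1–2 → 7 + 2 = 9 bp
Sorted largest to smallest: 31, 25, 20, 9, 8 bp.

31, 25, 20, 9, 8 bp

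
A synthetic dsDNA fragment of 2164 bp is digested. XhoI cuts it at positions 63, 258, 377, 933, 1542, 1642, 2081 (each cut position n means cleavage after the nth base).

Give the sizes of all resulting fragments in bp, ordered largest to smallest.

609, 556, 439, 195, 119, 100, 83, 63 bp

Linear molecule, 7 cuts → 8 fragments:
  63 − 0 = 63 bp
  258 − 63 = 195 bp
  377 − 258 = 119 bp
  933 − 377 = 556 bp
  1542 − 933 = 609 bp
  1642 − 1542 = 100 bp
  2081 − 1642 = 439 bp
  2164 − 2081 = 83 bp
Sorted largest to smallest: 609, 556, 439, 195, 119, 100, 83, 63 bp.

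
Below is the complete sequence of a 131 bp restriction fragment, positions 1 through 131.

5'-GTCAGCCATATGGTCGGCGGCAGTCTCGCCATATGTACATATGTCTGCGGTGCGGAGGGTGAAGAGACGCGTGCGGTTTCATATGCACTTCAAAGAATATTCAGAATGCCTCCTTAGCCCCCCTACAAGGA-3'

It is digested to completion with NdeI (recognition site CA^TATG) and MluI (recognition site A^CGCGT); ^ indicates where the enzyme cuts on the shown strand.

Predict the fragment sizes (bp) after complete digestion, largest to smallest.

NdeI sites (CATATG) start at positions 7, 30, 38, 80.
NdeI cuts after base 2 of each site, so after positions 8, 31, 39, 81.
The MluI site (ACGCGT) starts at position 67.
MluI cuts after the first base of each site, so after position 67.
Combined cut positions: 8, 31, 39, 67, 81.
Linear molecule, 5 cuts → 6 fragments:
  1–8 → 8 bp
  9–31 → 23 bp
  32–39 → 8 bp
  40–67 → 28 bp
  68–81 → 14 bp
  82–131 → 50 bp
Sorted largest to smallest: 50, 28, 23, 14, 8, 8 bp.

50, 28, 23, 14, 8, 8 bp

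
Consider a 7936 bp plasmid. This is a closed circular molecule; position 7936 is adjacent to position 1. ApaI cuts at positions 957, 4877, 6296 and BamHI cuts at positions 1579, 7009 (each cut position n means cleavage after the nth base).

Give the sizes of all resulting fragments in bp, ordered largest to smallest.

3298, 1884, 1419, 713, 622 bp

Combined cut positions (sorted): 957, 1579, 4877, 6296, 7009.
Circular molecule, 5 cuts → 5 fragments:
  1579 − 957 = 622 bp
  4877 − 1579 = 3298 bp
  6296 − 4877 = 1419 bp
  7009 − 6296 = 713 bp
  wrap: 7936 − 7009 + 957 = 1884 bp
Sorted largest to smallest: 3298, 1884, 1419, 713, 622 bp.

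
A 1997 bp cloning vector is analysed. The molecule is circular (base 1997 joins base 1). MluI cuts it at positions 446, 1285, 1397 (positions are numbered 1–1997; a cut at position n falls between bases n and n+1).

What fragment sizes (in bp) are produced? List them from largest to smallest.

Circular molecule, 3 cuts → 3 fragments:
  1285 − 446 = 839 bp
  1397 − 1285 = 112 bp
  wrap: 1997 − 1397 + 446 = 1046 bp
Sorted largest to smallest: 1046, 839, 112 bp.

1046, 839, 112 bp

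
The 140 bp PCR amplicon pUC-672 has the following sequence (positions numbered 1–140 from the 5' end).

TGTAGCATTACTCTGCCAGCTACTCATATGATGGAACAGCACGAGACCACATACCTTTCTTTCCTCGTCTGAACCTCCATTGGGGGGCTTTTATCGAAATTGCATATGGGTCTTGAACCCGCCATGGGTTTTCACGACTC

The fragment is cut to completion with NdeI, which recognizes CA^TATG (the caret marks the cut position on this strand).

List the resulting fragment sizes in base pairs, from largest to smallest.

NdeI sites (CATATG) start at positions 25, 103.
NdeI cuts after base 2 of each site, so after positions 26, 104.
Linear molecule, 2 cuts → 3 fragments:
  1–26 → 26 bp
  27–104 → 78 bp
  105–140 → 36 bp
Sorted largest to smallest: 78, 36, 26 bp.

78, 36, 26 bp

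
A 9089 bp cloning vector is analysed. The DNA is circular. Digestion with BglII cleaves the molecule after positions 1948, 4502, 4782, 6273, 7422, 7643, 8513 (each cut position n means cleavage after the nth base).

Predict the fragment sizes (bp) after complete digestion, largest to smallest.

2554, 2524, 1491, 1149, 870, 280, 221 bp

Circular molecule, 7 cuts → 7 fragments:
  4502 − 1948 = 2554 bp
  4782 − 4502 = 280 bp
  6273 − 4782 = 1491 bp
  7422 − 6273 = 1149 bp
  7643 − 7422 = 221 bp
  8513 − 7643 = 870 bp
  wrap: 9089 − 8513 + 1948 = 2524 bp
Sorted largest to smallest: 2554, 2524, 1491, 1149, 870, 280, 221 bp.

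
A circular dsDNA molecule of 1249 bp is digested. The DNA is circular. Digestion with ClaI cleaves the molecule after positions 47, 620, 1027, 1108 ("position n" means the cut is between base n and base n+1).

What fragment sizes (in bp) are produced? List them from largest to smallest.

573, 407, 188, 81 bp

Circular molecule, 4 cuts → 4 fragments:
  620 − 47 = 573 bp
  1027 − 620 = 407 bp
  1108 − 1027 = 81 bp
  wrap: 1249 − 1108 + 47 = 188 bp
Sorted largest to smallest: 573, 407, 188, 81 bp.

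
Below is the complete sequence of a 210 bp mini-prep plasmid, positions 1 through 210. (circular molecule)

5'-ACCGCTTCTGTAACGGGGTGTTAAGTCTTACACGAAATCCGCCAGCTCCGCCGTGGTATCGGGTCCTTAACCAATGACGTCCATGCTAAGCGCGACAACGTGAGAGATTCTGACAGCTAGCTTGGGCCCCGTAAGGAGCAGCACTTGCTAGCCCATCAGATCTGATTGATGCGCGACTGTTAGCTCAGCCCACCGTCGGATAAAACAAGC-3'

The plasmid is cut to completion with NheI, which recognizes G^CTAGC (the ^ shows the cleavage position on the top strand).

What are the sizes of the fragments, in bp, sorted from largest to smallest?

NheI sites (GCTAGC) start at positions 116, 147.
NheI cuts after the first base of each site, so after positions 116, 147.
Circular molecule, 2 cuts → 2 fragments:
  117–147 → 31 bp
  148–210 then 1–116 → 63 + 116 = 179 bp
Sorted largest to smallest: 179, 31 bp.

179, 31 bp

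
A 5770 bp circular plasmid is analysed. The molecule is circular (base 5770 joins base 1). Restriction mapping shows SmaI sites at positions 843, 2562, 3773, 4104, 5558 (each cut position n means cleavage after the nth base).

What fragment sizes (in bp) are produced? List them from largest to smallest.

Circular molecule, 5 cuts → 5 fragments:
  2562 − 843 = 1719 bp
  3773 − 2562 = 1211 bp
  4104 − 3773 = 331 bp
  5558 − 4104 = 1454 bp
  wrap: 5770 − 5558 + 843 = 1055 bp
Sorted largest to smallest: 1719, 1454, 1211, 1055, 331 bp.

1719, 1454, 1211, 1055, 331 bp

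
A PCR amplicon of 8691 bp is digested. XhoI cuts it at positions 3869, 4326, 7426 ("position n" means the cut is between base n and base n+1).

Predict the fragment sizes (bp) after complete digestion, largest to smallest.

Linear molecule, 3 cuts → 4 fragments:
  3869 − 0 = 3869 bp
  4326 − 3869 = 457 bp
  7426 − 4326 = 3100 bp
  8691 − 7426 = 1265 bp
Sorted largest to smallest: 3869, 3100, 1265, 457 bp.

3869, 3100, 1265, 457 bp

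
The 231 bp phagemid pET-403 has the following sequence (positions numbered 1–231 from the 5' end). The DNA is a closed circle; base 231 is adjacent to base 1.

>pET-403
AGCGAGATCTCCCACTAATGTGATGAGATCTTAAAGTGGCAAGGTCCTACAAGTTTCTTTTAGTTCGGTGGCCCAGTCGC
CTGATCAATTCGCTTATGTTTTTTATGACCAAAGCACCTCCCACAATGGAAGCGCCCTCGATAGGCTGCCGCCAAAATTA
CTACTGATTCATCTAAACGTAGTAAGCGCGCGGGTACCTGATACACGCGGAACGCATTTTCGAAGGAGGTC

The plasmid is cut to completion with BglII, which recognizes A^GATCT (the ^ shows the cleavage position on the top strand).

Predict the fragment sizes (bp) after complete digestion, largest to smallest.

210, 21 bp

BglII sites (AGATCT) start at positions 5, 26.
BglII cuts after the first base of each site, so after positions 5, 26.
Circular molecule, 2 cuts → 2 fragments:
  6–26 → 21 bp
  27–231 then 1–5 → 205 + 5 = 210 bp
Sorted largest to smallest: 210, 21 bp.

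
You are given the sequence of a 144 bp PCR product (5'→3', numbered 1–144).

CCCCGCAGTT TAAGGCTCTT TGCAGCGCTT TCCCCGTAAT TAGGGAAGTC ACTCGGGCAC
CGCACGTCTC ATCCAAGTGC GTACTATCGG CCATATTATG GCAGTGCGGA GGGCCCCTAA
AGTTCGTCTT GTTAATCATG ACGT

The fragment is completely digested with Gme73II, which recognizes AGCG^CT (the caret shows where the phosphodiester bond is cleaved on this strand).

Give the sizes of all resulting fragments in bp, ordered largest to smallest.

The Gme73II site (AGCGCT) starts at position 24.
Gme73II cuts after base 4 of each site, so after position 27.
Linear molecule, 1 cut → 2 fragments:
  1–27 → 27 bp
  28–144 → 117 bp
Sorted largest to smallest: 117, 27 bp.

117, 27 bp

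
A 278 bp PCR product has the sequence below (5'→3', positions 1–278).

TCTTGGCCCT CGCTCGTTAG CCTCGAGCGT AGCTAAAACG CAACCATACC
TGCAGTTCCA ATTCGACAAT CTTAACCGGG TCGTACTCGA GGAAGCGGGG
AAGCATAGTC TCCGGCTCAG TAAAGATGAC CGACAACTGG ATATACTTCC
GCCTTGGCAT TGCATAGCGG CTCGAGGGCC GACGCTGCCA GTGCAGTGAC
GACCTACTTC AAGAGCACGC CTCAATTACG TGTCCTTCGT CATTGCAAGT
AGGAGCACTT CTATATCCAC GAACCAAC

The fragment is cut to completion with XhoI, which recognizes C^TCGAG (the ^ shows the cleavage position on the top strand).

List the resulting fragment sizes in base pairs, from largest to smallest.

XhoI sites (CTCGAG) start at positions 22, 86, 171.
XhoI cuts after the first base of each site, so after positions 22, 86, 171.
Linear molecule, 3 cuts → 4 fragments:
  1–22 → 22 bp
  23–86 → 64 bp
  87–171 → 85 bp
  172–278 → 107 bp
Sorted largest to smallest: 107, 85, 64, 22 bp.

107, 85, 64, 22 bp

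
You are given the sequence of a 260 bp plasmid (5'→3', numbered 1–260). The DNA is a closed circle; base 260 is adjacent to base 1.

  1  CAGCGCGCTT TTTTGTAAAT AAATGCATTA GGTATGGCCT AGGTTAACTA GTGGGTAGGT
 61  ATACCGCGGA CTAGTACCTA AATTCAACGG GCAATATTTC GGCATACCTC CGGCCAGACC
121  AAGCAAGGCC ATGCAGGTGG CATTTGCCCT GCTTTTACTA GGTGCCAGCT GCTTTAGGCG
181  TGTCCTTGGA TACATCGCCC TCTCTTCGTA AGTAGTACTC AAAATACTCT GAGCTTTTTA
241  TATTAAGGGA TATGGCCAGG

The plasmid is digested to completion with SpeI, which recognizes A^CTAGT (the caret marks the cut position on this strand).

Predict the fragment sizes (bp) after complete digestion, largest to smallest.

237, 23 bp

SpeI sites (ACTAGT) start at positions 47, 70.
SpeI cuts after the first base of each site, so after positions 47, 70.
Circular molecule, 2 cuts → 2 fragments:
  48–70 → 23 bp
  71–260 then 1–47 → 190 + 47 = 237 bp
Sorted largest to smallest: 237, 23 bp.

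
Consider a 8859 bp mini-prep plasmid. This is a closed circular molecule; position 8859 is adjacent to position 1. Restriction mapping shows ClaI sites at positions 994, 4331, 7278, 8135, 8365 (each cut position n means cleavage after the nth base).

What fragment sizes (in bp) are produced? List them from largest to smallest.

Circular molecule, 5 cuts → 5 fragments:
  4331 − 994 = 3337 bp
  7278 − 4331 = 2947 bp
  8135 − 7278 = 857 bp
  8365 − 8135 = 230 bp
  wrap: 8859 − 8365 + 994 = 1488 bp
Sorted largest to smallest: 3337, 2947, 1488, 857, 230 bp.

3337, 2947, 1488, 857, 230 bp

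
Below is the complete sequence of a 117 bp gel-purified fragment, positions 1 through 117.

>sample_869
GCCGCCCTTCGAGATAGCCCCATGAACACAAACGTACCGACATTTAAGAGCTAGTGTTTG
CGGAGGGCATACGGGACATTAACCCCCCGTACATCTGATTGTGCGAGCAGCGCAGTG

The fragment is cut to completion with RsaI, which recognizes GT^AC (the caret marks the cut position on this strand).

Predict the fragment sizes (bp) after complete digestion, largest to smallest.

RsaI sites (GTAC) start at positions 34, 89.
RsaI cuts after base 2 of each site, so after positions 35, 90.
Linear molecule, 2 cuts → 3 fragments:
  1–35 → 35 bp
  36–90 → 55 bp
  91–117 → 27 bp
Sorted largest to smallest: 55, 35, 27 bp.

55, 35, 27 bp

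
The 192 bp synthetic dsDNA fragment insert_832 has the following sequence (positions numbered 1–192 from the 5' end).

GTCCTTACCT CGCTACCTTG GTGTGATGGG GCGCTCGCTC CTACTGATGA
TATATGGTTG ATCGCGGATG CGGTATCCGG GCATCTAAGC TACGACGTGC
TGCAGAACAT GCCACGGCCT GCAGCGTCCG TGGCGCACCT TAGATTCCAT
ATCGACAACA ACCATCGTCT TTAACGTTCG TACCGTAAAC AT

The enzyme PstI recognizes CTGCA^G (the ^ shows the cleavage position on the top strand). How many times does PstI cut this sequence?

CTGCAG occurs starting at positions 100, 119.
PstI cuts at 2 sites.

2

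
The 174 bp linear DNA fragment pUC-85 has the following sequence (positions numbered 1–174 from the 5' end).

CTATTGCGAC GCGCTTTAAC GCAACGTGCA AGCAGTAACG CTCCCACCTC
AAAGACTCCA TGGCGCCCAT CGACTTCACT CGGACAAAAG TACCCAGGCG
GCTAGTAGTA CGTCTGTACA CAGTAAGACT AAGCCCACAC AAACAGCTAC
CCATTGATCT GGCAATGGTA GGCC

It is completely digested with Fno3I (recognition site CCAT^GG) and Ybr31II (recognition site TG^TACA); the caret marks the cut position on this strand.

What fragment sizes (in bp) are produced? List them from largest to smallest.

61, 58, 55 bp

The Fno3I site (CCATGG) starts at position 58.
Fno3I cuts after base 4 of each site, so after position 61.
The Ybr31II site (TGTACA) starts at position 115.
Ybr31II cuts after base 2 of each site, so after position 116.
Combined cut positions: 61, 116.
Linear molecule, 2 cuts → 3 fragments:
  1–61 → 61 bp
  62–116 → 55 bp
  117–174 → 58 bp
Sorted largest to smallest: 61, 58, 55 bp.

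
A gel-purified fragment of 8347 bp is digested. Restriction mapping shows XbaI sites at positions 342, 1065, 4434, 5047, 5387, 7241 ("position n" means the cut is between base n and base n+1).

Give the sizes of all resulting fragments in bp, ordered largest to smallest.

3369, 1854, 1106, 723, 613, 342, 340 bp

Linear molecule, 6 cuts → 7 fragments:
  342 − 0 = 342 bp
  1065 − 342 = 723 bp
  4434 − 1065 = 3369 bp
  5047 − 4434 = 613 bp
  5387 − 5047 = 340 bp
  7241 − 5387 = 1854 bp
  8347 − 7241 = 1106 bp
Sorted largest to smallest: 3369, 1854, 1106, 723, 613, 342, 340 bp.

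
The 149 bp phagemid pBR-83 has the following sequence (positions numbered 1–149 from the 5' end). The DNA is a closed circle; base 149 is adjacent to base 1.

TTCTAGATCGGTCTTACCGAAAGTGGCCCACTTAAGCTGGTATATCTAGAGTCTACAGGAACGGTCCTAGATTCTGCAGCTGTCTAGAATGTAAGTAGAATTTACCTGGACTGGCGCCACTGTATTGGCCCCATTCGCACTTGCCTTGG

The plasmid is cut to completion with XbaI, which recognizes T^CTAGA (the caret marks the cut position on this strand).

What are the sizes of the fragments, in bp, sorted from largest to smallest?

68, 43, 38 bp

XbaI sites (TCTAGA) start at positions 2, 45, 83.
XbaI cuts after the first base of each site, so after positions 2, 45, 83.
Circular molecule, 3 cuts → 3 fragments:
  3–45 → 43 bp
  46–83 → 38 bp
  84–149 then 1–2 → 66 + 2 = 68 bp
Sorted largest to smallest: 68, 43, 38 bp.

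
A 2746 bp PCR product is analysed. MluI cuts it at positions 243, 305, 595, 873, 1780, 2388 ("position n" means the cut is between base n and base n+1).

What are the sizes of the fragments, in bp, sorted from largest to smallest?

907, 608, 358, 290, 278, 243, 62 bp

Linear molecule, 6 cuts → 7 fragments:
  243 − 0 = 243 bp
  305 − 243 = 62 bp
  595 − 305 = 290 bp
  873 − 595 = 278 bp
  1780 − 873 = 907 bp
  2388 − 1780 = 608 bp
  2746 − 2388 = 358 bp
Sorted largest to smallest: 907, 608, 358, 290, 278, 243, 62 bp.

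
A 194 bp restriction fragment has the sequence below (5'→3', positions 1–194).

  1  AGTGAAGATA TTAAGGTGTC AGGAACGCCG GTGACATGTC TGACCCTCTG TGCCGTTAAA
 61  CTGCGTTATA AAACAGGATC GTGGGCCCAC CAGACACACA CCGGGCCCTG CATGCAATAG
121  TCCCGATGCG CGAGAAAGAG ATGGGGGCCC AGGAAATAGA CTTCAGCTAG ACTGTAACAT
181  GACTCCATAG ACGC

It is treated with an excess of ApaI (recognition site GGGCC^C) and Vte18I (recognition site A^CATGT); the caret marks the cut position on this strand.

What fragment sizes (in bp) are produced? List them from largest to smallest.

53, 45, 42, 34, 20 bp

ApaI sites (GGGCCC) start at positions 83, 103, 145.
ApaI cuts after base 5 of each site (before the last base), so after positions 87, 107, 149.
The Vte18I site (ACATGT) starts at position 34.
Vte18I cuts after the first base of each site, so after position 34.
Combined cut positions: 34, 87, 107, 149.
Linear molecule, 4 cuts → 5 fragments:
  1–34 → 34 bp
  35–87 → 53 bp
  88–107 → 20 bp
  108–149 → 42 bp
  150–194 → 45 bp
Sorted largest to smallest: 53, 45, 42, 34, 20 bp.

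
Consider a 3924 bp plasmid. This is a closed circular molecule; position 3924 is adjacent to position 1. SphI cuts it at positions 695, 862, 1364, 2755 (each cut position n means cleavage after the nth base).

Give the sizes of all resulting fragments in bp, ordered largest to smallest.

Circular molecule, 4 cuts → 4 fragments:
  862 − 695 = 167 bp
  1364 − 862 = 502 bp
  2755 − 1364 = 1391 bp
  wrap: 3924 − 2755 + 695 = 1864 bp
Sorted largest to smallest: 1864, 1391, 502, 167 bp.

1864, 1391, 502, 167 bp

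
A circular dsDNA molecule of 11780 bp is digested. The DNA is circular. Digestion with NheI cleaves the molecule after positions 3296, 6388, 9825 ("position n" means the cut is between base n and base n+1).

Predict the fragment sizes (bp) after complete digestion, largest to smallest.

5251, 3437, 3092 bp

Circular molecule, 3 cuts → 3 fragments:
  6388 − 3296 = 3092 bp
  9825 − 6388 = 3437 bp
  wrap: 11780 − 9825 + 3296 = 5251 bp
Sorted largest to smallest: 5251, 3437, 3092 bp.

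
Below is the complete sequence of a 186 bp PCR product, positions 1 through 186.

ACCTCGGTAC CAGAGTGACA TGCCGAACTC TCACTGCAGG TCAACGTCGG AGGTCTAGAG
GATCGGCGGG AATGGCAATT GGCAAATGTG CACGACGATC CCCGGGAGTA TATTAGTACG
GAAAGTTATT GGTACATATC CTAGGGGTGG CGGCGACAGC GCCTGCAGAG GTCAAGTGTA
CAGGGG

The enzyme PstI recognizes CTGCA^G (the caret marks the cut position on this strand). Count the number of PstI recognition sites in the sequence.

CTGCAG occurs starting at positions 34, 163.
PstI cuts at 2 sites.

2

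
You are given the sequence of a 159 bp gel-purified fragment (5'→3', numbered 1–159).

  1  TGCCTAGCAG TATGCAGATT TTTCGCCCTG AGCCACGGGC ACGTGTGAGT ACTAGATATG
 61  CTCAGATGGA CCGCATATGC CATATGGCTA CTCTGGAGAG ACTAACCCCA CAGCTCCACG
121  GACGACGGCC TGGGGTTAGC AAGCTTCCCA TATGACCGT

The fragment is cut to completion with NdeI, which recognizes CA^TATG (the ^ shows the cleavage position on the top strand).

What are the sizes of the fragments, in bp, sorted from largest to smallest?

NdeI sites (CATATG) start at positions 74, 81, 149.
NdeI cuts after base 2 of each site, so after positions 75, 82, 150.
Linear molecule, 3 cuts → 4 fragments:
  1–75 → 75 bp
  76–82 → 7 bp
  83–150 → 68 bp
  151–159 → 9 bp
Sorted largest to smallest: 75, 68, 9, 7 bp.

75, 68, 9, 7 bp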